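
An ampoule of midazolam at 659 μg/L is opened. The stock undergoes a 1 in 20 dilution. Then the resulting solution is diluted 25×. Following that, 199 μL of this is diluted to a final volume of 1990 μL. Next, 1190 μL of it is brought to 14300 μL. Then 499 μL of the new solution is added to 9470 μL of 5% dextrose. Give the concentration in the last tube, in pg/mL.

0.549 pg/mL

Overall dilution factor = 20 × 25 × 10 × 12.02 × 19.98 = 1.20 × 10⁶.
659 μg/L / 1.20 × 10⁶ = 5.49 × 10⁻⁴ μg/L = 0.549 pg/mL.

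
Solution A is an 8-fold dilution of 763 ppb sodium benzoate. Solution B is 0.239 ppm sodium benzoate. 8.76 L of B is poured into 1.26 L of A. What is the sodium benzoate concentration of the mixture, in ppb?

221 ppb

C_A = 763 ppb / 8 = 95.4 ppb.
C_B = 0.239 ppm = 239 ppb.
C_mix = (C_A·V_A + C_B·V_B)/(V_A + V_B) = (95.4×1.26 + 239×8.76) / 10.02 = 221 ppb.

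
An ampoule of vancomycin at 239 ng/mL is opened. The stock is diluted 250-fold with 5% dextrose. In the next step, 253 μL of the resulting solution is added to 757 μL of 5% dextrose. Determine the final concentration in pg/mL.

Overall dilution factor = 250 × 3.992 = 998.
239 ng/mL / 998 = 0.239 ng/mL = 239 pg/mL.

239 pg/mL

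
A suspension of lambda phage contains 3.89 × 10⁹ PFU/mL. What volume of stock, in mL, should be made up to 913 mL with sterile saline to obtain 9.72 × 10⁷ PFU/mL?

22.8 mL

V₁ = C₂V₂/C₁ = 9.72 × 10⁷ × 913 / 3.89 × 10⁹ = 22.8 mL.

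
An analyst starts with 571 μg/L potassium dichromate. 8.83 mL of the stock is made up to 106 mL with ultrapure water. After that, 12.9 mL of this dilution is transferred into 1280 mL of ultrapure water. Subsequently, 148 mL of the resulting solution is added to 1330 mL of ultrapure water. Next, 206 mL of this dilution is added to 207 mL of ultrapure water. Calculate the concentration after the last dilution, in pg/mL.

Overall dilution factor = 12.00 × 100.2 × 9.986 × 2.005 = 2.41 × 10⁴.
571 μg/L / 2.41 × 10⁴ = 0.0237 μg/L = 23.7 pg/mL.

23.7 pg/mL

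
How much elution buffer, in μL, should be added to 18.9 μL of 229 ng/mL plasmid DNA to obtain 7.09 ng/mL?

592 μL

V₂ = C₁V₁/C₂ = 229 × 18.9 / 7.09 = 610 μL.
Diluent to add = V₂ − V₁ = 610 − 18.9 = 592 μL.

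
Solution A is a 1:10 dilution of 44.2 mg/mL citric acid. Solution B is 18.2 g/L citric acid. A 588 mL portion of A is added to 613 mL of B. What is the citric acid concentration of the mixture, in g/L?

C_A = 44.2 mg/mL / 10 = 4.42 mg/mL.
C_B = 18.2 g/L = 18.2 mg/mL.
C_mix = (C_A·V_A + C_B·V_B)/(V_A + V_B) = (4.42×588 + 18.2×613) / 1201 = 11.5 mg/mL = 11.5 g/L.

11.5 g/L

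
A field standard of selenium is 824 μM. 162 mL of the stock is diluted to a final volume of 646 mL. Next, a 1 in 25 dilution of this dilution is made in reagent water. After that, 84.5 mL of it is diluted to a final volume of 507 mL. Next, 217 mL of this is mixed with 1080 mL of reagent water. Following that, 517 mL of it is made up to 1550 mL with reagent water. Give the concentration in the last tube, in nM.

76.9 nM

Overall dilution factor = 3.988 × 25 × 6 × 5.977 × 2.998 = 1.07 × 10⁴.
824 μM / 1.07 × 10⁴ = 0.0769 μM = 76.9 nM.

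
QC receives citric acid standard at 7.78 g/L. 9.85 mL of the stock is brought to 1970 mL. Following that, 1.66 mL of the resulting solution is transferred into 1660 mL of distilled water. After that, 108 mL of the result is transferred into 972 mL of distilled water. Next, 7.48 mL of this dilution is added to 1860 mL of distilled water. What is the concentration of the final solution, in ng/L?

Overall dilution factor = 200 × 1001 × 10 × 249.7 = 5.00 × 10⁸.
7.78 g/L / 5.00 × 10⁸ = 1.56 × 10⁻⁸ g/L = 15.6 ng/L.

15.6 ng/L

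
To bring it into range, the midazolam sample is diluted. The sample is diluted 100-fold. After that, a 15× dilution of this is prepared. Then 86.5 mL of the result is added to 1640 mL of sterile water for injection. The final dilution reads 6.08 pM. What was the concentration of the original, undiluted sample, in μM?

0.182 μM

Overall dilution factor = 100 × 15 × 19.96 = 2.99 × 10⁴.
Original = 6.08 pM × 2.99 × 10⁴ = 1.82 × 10⁵ pM = 0.182 μM.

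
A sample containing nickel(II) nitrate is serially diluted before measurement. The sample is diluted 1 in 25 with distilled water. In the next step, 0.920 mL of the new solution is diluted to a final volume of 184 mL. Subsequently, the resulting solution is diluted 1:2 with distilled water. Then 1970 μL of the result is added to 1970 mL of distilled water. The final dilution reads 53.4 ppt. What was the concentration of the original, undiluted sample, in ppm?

535 ppm

Overall dilution factor = 25 × 200 × 2 × 1001 = 1.00 × 10⁷.
Original = 53.4 ppt × 1.00 × 10⁷ = 5.35 × 10⁸ ppt = 535 ppm.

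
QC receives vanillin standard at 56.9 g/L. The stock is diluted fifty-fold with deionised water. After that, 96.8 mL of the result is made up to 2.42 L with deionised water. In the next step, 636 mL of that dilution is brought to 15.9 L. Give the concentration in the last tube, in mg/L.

1.82 mg/L

Overall dilution factor = 50 × 25 × 25 = 3.12 × 10⁴.
56.9 g/L / 3.12 × 10⁴ = 1.82 × 10⁻³ g/L = 1.82 mg/L.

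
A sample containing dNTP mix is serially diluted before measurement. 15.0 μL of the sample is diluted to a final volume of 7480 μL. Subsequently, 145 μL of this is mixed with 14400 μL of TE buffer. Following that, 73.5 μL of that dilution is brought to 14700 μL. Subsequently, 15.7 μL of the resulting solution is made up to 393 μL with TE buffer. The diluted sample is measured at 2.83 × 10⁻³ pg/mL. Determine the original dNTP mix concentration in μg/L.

Overall dilution factor = 498.7 × 100.3 × 200 × 25.03 = 2.50 × 10⁸.
Original = 2.83 × 10⁻³ pg/mL × 2.50 × 10⁸ = 7.09 × 10⁵ pg/mL = 709 μg/L.

709 μg/L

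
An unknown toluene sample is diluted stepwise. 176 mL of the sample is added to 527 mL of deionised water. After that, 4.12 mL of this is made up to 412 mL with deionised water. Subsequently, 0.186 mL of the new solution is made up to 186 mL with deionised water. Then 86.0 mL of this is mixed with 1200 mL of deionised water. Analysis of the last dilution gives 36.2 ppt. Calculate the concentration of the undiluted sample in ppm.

Overall dilution factor = 3.994 × 100 × 1000 × 14.95 = 5.97 × 10⁶.
Original = 36.2 ppt × 5.97 × 10⁶ = 2.16 × 10⁸ ppt = 216 ppm.

216 ppm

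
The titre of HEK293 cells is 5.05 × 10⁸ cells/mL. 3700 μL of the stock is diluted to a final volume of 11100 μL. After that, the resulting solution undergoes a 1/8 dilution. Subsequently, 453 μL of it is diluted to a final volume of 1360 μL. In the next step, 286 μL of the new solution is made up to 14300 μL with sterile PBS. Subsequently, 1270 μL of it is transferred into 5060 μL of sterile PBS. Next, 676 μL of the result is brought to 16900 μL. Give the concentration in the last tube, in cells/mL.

Overall dilution factor = 3 × 8 × 3.002 × 50 × 4.984 × 25 = 4.49 × 10⁵.
5.05 × 10⁸ cells/mL / 4.49 × 10⁵ = 1120 cells/mL.

1120 cells/mL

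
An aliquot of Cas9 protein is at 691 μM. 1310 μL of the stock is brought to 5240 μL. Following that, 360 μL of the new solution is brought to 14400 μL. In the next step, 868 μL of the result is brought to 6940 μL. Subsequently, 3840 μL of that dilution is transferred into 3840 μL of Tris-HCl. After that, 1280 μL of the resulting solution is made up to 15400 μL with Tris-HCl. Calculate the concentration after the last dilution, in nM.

22.4 nM

Overall dilution factor = 4 × 40 × 7.995 × 2 × 12.03 = 3.08 × 10⁴.
691 μM / 3.08 × 10⁴ = 0.0224 μM = 22.4 nM.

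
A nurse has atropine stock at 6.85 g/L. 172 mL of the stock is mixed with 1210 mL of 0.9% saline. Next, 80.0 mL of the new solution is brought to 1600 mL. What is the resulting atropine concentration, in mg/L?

42.6 mg/L

Overall dilution factor = 8.035 × 20 = 161.
6.85 g/L / 161 = 0.0426 g/L = 42.6 mg/L.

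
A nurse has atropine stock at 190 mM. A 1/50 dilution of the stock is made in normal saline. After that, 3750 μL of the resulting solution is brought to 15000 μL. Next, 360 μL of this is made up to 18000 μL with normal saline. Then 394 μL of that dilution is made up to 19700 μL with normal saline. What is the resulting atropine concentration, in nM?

Overall dilution factor = 50 × 4 × 50 × 50 = 5.00 × 10⁵.
190 mM / 5.00 × 10⁵ = 3.80 × 10⁻⁴ mM = 380 nM.

380 nM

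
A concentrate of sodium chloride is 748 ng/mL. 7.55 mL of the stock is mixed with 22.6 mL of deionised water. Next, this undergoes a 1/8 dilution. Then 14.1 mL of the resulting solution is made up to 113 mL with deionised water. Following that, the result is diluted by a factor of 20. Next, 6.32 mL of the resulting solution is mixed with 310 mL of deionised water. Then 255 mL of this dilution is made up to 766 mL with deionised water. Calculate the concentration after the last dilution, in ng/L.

0.972 ng/L

Overall dilution factor = 3.993 × 8 × 8.014 × 20 × 50.05 × 3.004 = 7.70 × 10⁵.
748 ng/mL / 7.70 × 10⁵ = 9.72 × 10⁻⁴ ng/mL = 0.972 ng/L.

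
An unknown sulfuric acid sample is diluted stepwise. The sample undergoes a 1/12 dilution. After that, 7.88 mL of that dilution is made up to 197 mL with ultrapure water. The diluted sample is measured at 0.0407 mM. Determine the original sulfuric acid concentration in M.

Overall dilution factor = 12 × 25 = 300.
Original = 0.0407 mM × 300 = 12.2 mM = 0.0122 M.

0.0122 M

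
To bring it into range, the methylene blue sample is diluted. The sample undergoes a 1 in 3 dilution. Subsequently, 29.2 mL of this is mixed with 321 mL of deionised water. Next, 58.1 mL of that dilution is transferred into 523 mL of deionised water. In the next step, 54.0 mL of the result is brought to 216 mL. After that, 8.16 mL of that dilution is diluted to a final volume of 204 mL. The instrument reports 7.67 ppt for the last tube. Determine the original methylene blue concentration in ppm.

0.276 ppm

Overall dilution factor = 3 × 11.99 × 10.00 × 4 × 25 = 3.60 × 10⁴.
Original = 7.67 ppt × 3.60 × 10⁴ = 2.76 × 10⁵ ppt = 0.276 ppm.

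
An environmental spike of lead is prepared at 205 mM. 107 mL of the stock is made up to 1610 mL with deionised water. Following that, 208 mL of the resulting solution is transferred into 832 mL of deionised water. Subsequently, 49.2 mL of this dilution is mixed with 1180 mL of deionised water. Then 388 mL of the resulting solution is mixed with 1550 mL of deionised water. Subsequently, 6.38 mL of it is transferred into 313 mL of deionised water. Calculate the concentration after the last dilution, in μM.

Overall dilution factor = 15.05 × 5 × 24.98 × 4.995 × 50.06 = 4.70 × 10⁵.
205 mM / 4.70 × 10⁵ = 4.36 × 10⁻⁴ mM = 0.436 μM.

0.436 μM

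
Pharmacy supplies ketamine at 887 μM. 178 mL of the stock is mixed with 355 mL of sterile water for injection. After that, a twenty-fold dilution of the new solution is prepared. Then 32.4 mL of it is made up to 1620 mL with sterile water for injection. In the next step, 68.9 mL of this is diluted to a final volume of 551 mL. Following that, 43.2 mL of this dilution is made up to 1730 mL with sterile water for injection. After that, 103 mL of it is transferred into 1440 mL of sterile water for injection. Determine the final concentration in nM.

Overall dilution factor = 2.994 × 20 × 50 × 7.997 × 40.05 × 14.98 = 1.44 × 10⁷.
887 μM / 1.44 × 10⁷ = 6.17 × 10⁻⁵ μM = 0.0617 nM.

0.0617 nM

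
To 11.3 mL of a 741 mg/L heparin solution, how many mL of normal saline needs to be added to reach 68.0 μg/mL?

68.0 μg/mL = 68.0 mg/L.
V₂ = C₁V₁/C₂ = 741 × 11.3 / 68.0 = 123 mL.
Diluent to add = V₂ − V₁ = 123 − 11.3 = 112 mL.

112 mL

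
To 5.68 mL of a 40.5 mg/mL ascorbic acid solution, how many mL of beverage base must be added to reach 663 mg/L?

663 mg/L = 0.663 mg/mL.
V₂ = C₁V₁/C₂ = 40.5 × 5.68 / 0.663 = 347 mL.
Diluent to add = V₂ − V₁ = 347 − 5.68 = 341 mL.

341 mL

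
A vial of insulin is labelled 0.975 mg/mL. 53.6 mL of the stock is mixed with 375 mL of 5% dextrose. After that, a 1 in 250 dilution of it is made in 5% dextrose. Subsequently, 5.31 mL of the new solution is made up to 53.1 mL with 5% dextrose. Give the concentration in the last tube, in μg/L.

Overall dilution factor = 7.996 × 250 × 10 = 2.00 × 10⁴.
0.975 mg/mL / 2.00 × 10⁴ = 4.88 × 10⁻⁵ mg/mL = 48.8 μg/L.

48.8 μg/L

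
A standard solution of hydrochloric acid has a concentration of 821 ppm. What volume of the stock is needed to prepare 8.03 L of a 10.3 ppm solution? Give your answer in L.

V₁ = C₂V₂/C₁ = 10.3 × 8.03 / 821 = 0.101 L.

0.101 L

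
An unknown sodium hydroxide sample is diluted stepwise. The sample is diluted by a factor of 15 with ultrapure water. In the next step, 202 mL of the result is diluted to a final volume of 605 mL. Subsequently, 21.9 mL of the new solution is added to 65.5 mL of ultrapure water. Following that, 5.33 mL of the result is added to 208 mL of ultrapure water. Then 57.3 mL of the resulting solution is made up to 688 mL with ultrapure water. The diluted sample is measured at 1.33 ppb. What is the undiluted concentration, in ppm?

115 ppm

Overall dilution factor = 15 × 2.995 × 3.991 × 40.02 × 12.01 = 8.62 × 10⁴.
Original = 1.33 ppb × 8.62 × 10⁴ = 1.15 × 10⁵ ppb = 115 ppm.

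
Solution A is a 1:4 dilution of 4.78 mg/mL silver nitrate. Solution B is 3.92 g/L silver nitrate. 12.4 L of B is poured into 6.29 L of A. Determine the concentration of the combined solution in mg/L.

3000 mg/L

C_A = 4.78 mg/mL / 4 = 1.20 mg/mL.
C_B = 3.92 g/L = 3.92 mg/mL.
C_mix = (C_A·V_A + C_B·V_B)/(V_A + V_B) = (1.20×6.29 + 3.92×12.4) / 18.69 = 3.00 mg/mL = 3000 mg/L.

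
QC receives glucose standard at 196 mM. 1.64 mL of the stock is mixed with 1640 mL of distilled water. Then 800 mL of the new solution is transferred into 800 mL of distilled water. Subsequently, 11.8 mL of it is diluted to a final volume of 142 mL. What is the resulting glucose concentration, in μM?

Overall dilution factor = 1001 × 2 × 12.03 = 2.41 × 10⁴.
196 mM / 2.41 × 10⁴ = 8.14 × 10⁻³ mM = 8.14 μM.

8.14 μM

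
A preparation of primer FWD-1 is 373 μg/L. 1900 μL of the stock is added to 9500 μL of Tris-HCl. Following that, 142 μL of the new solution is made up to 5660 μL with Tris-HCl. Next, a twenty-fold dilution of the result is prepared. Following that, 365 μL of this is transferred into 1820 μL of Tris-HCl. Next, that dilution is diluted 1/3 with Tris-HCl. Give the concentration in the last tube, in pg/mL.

Overall dilution factor = 6 × 39.86 × 20 × 5.986 × 3 = 8.59 × 10⁴.
373 μg/L / 8.59 × 10⁴ = 4.34 × 10⁻³ μg/L = 4.34 pg/mL.

4.34 pg/mL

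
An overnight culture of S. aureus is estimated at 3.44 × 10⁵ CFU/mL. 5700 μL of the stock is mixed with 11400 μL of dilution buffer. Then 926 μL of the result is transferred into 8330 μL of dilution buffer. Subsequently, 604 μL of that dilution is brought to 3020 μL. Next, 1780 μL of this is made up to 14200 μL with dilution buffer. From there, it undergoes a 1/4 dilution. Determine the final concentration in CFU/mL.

71.9 CFU/mL

Overall dilution factor = 3 × 9.996 × 5 × 7.978 × 4 = 4784.
3.44 × 10⁵ CFU/mL / 4784 = 71.9 CFU/mL.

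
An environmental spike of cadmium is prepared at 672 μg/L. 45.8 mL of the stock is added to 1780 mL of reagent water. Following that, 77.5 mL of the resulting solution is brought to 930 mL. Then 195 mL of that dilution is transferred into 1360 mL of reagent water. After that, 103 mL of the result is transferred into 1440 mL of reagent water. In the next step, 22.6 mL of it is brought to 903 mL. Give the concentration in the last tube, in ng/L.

Overall dilution factor = 39.86 × 12 × 7.974 × 14.98 × 39.96 = 2.28 × 10⁶.
672 μg/L / 2.28 × 10⁶ = 2.94 × 10⁻⁴ μg/L = 0.294 ng/L.

0.294 ng/L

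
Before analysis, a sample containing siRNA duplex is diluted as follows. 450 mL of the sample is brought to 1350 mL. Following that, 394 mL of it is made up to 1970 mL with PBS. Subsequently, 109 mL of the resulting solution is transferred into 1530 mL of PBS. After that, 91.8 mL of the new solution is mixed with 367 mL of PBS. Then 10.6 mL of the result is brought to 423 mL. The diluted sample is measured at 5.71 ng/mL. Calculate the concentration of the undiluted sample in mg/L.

257 mg/L

Overall dilution factor = 3 × 5 × 15.04 × 4.998 × 39.91 = 4.50 × 10⁴.
Original = 5.71 ng/mL × 4.50 × 10⁴ = 2.57 × 10⁵ ng/mL = 257 mg/L.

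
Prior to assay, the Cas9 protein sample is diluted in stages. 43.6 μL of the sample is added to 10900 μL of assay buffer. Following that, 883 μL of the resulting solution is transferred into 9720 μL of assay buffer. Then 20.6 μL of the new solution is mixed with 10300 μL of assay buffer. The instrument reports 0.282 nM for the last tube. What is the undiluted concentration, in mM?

Overall dilution factor = 251 × 12.01 × 501 = 1.51 × 10⁶.
Original = 0.282 nM × 1.51 × 10⁶ = 4.26 × 10⁵ nM = 0.426 mM.

0.426 mM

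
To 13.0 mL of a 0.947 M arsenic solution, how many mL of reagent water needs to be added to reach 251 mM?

36.0 mL

251 mM = 0.251 M.
V₂ = C₁V₁/C₂ = 0.947 × 13.0 / 0.251 = 49.0 mL.
Diluent to add = V₂ − V₁ = 49.0 − 13.0 = 36.0 mL.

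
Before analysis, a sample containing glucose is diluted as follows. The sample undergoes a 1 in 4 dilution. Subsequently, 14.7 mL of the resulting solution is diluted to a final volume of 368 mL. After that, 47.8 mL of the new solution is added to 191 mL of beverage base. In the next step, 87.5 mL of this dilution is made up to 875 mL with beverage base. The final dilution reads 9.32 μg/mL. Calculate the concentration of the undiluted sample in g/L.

Overall dilution factor = 4 × 25.03 × 4.996 × 10 = 5003.
Original = 9.32 μg/mL × 5003 = 4.66 × 10⁴ μg/mL = 46.6 g/L.

46.6 g/L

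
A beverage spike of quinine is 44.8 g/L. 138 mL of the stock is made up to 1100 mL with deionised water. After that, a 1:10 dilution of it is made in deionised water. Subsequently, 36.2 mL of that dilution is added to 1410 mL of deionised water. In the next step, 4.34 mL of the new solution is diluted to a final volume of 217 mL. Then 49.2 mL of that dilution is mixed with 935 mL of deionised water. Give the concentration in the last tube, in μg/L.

14.1 μg/L

Overall dilution factor = 7.971 × 10 × 39.95 × 50 × 20.00 = 3.19 × 10⁶.
44.8 g/L / 3.19 × 10⁶ = 1.41 × 10⁻⁵ g/L = 14.1 μg/L.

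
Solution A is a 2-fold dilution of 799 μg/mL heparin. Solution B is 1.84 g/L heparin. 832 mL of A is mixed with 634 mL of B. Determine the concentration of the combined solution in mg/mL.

1.02 mg/mL

C_A = 799 μg/mL / 2 = 400 μg/mL.
C_B = 1.84 g/L = 1840 μg/mL.
C_mix = (C_A·V_A + C_B·V_B)/(V_A + V_B) = (400×832 + 1840×634) / 1466 = 1022 μg/mL = 1.02 mg/mL.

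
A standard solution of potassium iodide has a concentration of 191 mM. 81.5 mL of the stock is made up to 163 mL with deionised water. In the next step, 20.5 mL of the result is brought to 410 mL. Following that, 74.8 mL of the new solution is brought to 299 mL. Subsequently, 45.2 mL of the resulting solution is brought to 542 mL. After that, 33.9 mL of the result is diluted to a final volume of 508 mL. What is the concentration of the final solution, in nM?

6650 nM

Overall dilution factor = 2 × 20 × 3.997 × 11.99 × 14.99 = 2.87 × 10⁴.
191 mM / 2.87 × 10⁴ = 6.65 × 10⁻³ mM = 6650 nM.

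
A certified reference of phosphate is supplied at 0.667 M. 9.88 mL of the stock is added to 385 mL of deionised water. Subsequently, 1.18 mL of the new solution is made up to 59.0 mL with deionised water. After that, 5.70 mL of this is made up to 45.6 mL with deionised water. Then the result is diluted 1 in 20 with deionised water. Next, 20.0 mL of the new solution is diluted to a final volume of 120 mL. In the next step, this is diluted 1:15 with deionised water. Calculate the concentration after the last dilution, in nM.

23.2 nM

Overall dilution factor = 39.97 × 50 × 8 × 20 × 6 × 15 = 2.88 × 10⁷.
0.667 M / 2.88 × 10⁷ = 2.32 × 10⁻⁸ M = 23.2 nM.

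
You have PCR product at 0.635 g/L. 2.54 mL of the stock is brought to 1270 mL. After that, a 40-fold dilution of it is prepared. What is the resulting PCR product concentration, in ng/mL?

Overall dilution factor = 500 × 40 = 2.00 × 10⁴.
0.635 g/L / 2.00 × 10⁴ = 3.17 × 10⁻⁵ g/L = 31.8 ng/mL.

31.8 ng/mL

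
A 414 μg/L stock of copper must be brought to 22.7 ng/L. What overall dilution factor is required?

Factor = C₀/C_target = 414 μg/L / 22.7 ng/L = 1.82 × 10⁴.

1.82 × 10⁴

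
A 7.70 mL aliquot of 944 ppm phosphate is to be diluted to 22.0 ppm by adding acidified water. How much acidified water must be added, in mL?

323 mL

V₂ = C₁V₁/C₂ = 944 × 7.70 / 22.0 = 330 mL.
Diluent to add = V₂ − V₁ = 330 − 7.70 = 323 mL.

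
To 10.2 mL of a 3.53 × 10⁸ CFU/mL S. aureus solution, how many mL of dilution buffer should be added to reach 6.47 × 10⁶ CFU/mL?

V₂ = C₁V₁/C₂ = 3.53 × 10⁸ × 10.2 / 6.47 × 10⁶ = 557 mL.
Diluent to add = V₂ − V₁ = 557 − 10.2 = 546 mL.

546 mL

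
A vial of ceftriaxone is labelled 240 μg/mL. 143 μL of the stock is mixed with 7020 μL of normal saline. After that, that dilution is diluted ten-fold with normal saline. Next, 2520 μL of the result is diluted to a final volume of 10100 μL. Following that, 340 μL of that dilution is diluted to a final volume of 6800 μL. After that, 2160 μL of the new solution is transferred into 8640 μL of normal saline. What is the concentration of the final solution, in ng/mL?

1.20 ng/mL

Overall dilution factor = 50.09 × 10 × 4.008 × 20 × 5 = 2.01 × 10⁵.
240 μg/mL / 2.01 × 10⁵ = 1.20 × 10⁻³ μg/mL = 1.20 ng/mL.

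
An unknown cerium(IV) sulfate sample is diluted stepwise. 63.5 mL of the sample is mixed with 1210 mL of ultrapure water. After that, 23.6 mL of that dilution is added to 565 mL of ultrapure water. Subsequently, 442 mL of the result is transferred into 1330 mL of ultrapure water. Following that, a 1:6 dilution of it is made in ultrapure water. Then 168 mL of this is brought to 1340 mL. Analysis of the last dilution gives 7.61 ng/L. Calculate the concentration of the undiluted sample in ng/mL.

730 ng/mL

Overall dilution factor = 20.06 × 24.94 × 4.009 × 6 × 7.976 = 9.60 × 10⁴.
Original = 7.61 ng/L × 9.60 × 10⁴ = 7.30 × 10⁵ ng/L = 730 ng/mL.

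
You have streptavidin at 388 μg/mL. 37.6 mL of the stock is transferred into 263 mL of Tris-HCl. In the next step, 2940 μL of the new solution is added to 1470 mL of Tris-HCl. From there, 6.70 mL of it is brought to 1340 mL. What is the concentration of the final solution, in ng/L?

484 ng/L

Overall dilution factor = 7.995 × 501 × 200 = 8.01 × 10⁵.
388 μg/mL / 8.01 × 10⁵ = 4.84 × 10⁻⁴ μg/mL = 484 ng/L.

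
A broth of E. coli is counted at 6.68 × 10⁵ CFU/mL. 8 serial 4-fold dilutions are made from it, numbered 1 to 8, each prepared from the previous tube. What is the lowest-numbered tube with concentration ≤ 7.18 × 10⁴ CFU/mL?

tube 2

Tube n has concentration 6.68 × 10⁵ CFU/mL / 4ⁿ.
Need 4ⁿ ≥ 6.68 × 10⁵ CFU/mL / 7.18 × 10⁴ CFU/mL = 9.30, so n ≥ 1.61.
First such tube: n = 2.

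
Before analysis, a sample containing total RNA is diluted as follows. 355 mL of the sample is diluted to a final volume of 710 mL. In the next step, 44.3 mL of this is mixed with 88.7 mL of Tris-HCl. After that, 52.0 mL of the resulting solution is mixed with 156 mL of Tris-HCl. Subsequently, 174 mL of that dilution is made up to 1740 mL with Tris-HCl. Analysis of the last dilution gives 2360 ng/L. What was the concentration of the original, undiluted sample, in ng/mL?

567 ng/mL

Overall dilution factor = 2 × 3.002 × 4 × 10 = 240.
Original = 2360 ng/L × 240 = 5.67 × 10⁵ ng/L = 567 ng/mL.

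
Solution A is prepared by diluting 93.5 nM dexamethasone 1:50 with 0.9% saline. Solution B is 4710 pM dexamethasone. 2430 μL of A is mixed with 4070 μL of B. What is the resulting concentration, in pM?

C_A = 93.5 nM / 50 = 1.87 nM.
C_B = 4710 pM = 4.71 nM.
C_mix = (C_A·V_A + C_B·V_B)/(V_A + V_B) = (1.87×2430 + 4.71×4070) / 6500 = 3.65 nM = 3650 pM.

3650 pM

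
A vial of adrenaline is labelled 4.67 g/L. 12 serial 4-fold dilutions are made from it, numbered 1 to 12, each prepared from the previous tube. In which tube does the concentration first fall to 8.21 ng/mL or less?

tube 10

Tube n has concentration 4.67 g/L / 4ⁿ.
Need 4ⁿ ≥ 4.67 g/L / 8.21 ng/mL = 5.69 × 10⁵, so n ≥ 9.56.
First such tube: n = 10.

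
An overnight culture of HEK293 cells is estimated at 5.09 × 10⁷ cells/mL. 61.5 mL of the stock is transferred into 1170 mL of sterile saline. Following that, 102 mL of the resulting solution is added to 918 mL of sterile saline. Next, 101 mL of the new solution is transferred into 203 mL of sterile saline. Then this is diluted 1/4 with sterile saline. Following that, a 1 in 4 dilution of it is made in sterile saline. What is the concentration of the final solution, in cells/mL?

Overall dilution factor = 20.02 × 10 × 3.010 × 4 × 4 = 9643.
5.09 × 10⁷ cells/mL / 9643 = 5280 cells/mL.

5280 cells/mL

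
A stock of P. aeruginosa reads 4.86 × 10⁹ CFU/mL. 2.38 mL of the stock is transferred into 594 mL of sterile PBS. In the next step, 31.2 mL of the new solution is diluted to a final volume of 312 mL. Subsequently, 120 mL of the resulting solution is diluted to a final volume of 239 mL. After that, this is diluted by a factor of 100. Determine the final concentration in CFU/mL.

9740 CFU/mL

Overall dilution factor = 250.6 × 10 × 1.992 × 100 = 4.99 × 10⁵.
4.86 × 10⁹ CFU/mL / 4.99 × 10⁵ = 9740 CFU/mL.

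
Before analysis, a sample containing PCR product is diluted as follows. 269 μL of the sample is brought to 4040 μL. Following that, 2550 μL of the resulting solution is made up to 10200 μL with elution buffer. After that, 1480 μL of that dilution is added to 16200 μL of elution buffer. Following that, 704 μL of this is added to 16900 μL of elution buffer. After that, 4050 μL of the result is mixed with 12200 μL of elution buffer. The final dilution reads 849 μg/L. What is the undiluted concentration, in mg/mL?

61.1 mg/mL

Overall dilution factor = 15.02 × 4 × 11.95 × 25.01 × 4.012 = 7.20 × 10⁴.
Original = 849 μg/L × 7.20 × 10⁴ = 6.11 × 10⁷ μg/L = 61.1 mg/mL.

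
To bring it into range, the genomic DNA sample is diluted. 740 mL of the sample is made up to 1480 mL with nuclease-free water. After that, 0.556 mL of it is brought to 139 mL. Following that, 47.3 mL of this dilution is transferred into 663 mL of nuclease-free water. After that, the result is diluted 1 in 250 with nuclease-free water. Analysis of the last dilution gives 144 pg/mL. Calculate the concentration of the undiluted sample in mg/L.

270 mg/L

Overall dilution factor = 2 × 250 × 15.02 × 250 = 1.88 × 10⁶.
Original = 144 pg/mL × 1.88 × 10⁶ = 2.70 × 10⁸ pg/mL = 270 mg/L.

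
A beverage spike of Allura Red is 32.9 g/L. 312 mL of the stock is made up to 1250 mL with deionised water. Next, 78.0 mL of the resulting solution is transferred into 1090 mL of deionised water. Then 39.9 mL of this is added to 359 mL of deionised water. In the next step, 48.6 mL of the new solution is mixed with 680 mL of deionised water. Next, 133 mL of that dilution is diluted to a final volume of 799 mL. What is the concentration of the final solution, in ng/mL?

609 ng/mL

Overall dilution factor = 4.006 × 14.97 × 9.997 × 14.99 × 6.008 = 5.40 × 10⁴.
32.9 g/L / 5.40 × 10⁴ = 6.09 × 10⁻⁴ g/L = 609 ng/mL.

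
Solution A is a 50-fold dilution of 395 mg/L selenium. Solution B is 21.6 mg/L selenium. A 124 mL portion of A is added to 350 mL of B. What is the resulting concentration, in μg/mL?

18.0 μg/mL

C_A = 395 mg/L / 50 = 7.90 mg/L.
C_mix = (C_A·V_A + C_B·V_B)/(V_A + V_B) = (7.90×124 + 21.6×350) / 474.0 = 18.0 mg/L = 18.0 μg/mL.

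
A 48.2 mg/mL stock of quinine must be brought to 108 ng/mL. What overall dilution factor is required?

4.46 × 10⁵

Factor = C₀/C_target = 48.2 mg/mL / 108 ng/mL = 4.46 × 10⁵.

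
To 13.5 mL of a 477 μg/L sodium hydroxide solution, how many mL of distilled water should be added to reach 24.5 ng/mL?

24.5 ng/mL = 24.5 μg/L.
V₂ = C₁V₁/C₂ = 477 × 13.5 / 24.5 = 263 mL.
Diluent to add = V₂ − V₁ = 263 − 13.5 = 249 mL.

249 mL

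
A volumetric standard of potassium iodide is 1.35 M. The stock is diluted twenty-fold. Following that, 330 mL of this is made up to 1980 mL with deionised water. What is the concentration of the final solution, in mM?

Overall dilution factor = 20 × 6 = 120.
1.35 M / 120 = 0.0113 M = 11.3 mM.

11.3 mM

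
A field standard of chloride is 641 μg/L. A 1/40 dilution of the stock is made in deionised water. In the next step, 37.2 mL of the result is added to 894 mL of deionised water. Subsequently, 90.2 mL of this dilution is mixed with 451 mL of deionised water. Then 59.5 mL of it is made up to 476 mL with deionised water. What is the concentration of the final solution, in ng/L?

13.3 ng/L

Overall dilution factor = 40 × 25.03 × 6 × 8 = 4.81 × 10⁴.
641 μg/L / 4.81 × 10⁴ = 0.0133 μg/L = 13.3 ng/L.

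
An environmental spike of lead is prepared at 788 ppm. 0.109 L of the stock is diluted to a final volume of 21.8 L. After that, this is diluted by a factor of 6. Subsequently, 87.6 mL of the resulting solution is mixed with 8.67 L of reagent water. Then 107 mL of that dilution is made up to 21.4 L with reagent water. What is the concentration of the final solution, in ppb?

0.0328 ppb

Overall dilution factor = 200 × 6 × 99.97 × 200 = 2.40 × 10⁷.
788 ppm / 2.40 × 10⁷ = 3.28 × 10⁻⁵ ppm = 0.0328 ppb.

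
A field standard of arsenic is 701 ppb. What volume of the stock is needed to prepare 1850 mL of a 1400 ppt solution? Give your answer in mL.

1400 ppt = 1.40 ppb.
V₁ = C₂V₂/C₁ = 1.40 × 1850 / 701 = 3.69 mL.

3.69 mL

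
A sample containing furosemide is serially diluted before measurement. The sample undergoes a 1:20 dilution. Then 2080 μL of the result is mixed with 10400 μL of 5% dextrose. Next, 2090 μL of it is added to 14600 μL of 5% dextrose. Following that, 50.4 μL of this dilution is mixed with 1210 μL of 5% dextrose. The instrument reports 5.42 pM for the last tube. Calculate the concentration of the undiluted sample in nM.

130 nM

Overall dilution factor = 20 × 6 × 7.986 × 25.01 = 2.40 × 10⁴.
Original = 5.42 pM × 2.40 × 10⁴ = 1.30 × 10⁵ pM = 130 nM.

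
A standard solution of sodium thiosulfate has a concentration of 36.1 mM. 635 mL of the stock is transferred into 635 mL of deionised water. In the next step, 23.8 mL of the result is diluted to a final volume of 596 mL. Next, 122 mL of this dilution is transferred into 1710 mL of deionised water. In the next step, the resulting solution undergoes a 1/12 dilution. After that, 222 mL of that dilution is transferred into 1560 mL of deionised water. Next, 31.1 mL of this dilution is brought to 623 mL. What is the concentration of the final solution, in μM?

Overall dilution factor = 2 × 25.04 × 15.02 × 12 × 8.027 × 20.03 = 1.45 × 10⁶.
36.1 mM / 1.45 × 10⁶ = 2.49 × 10⁻⁵ mM = 0.0249 μM.

0.0249 μM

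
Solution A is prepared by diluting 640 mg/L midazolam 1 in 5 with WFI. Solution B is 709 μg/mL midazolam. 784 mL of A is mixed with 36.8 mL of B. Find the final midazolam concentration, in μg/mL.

154 μg/mL

C_A = 640 mg/L / 5 = 128 mg/L.
C_B = 709 μg/mL = 709 mg/L.
C_mix = (C_A·V_A + C_B·V_B)/(V_A + V_B) = (128×784 + 709×36.8) / 820.8 = 154 mg/L = 154 μg/mL.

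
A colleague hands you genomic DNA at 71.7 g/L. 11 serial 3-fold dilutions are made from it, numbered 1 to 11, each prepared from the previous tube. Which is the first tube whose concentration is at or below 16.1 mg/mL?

tube 2

Tube n has concentration 71.7 g/L / 3ⁿ.
Need 3ⁿ ≥ 71.7 g/L / 16.1 mg/mL = 4.45, so n ≥ 1.36.
First such tube: n = 2.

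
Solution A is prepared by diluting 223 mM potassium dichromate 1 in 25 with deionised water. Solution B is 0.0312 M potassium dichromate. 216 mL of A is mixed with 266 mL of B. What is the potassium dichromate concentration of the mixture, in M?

C_A = 223 mM / 25 = 8.92 mM.
C_B = 0.0312 M = 31.2 mM.
C_mix = (C_A·V_A + C_B·V_B)/(V_A + V_B) = (8.92×216 + 31.2×266) / 482.0 = 21.2 mM = 0.0212 M.

0.0212 M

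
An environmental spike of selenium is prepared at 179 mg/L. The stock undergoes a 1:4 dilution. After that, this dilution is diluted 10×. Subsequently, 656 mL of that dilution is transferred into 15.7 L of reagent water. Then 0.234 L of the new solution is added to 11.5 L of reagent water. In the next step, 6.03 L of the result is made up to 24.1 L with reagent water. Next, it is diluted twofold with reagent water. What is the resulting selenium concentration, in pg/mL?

Overall dilution factor = 4 × 10 × 24.93 × 50.15 × 3.997 × 2 = 4.00 × 10⁵.
179 mg/L / 4.00 × 10⁵ = 4.48 × 10⁻⁴ mg/L = 448 pg/mL.

448 pg/mL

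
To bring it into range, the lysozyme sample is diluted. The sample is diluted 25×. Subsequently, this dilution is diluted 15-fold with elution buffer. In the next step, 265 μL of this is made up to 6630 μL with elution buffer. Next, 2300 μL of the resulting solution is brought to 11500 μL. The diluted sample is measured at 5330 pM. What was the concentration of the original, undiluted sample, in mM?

0.250 mM

Overall dilution factor = 25 × 15 × 25.02 × 5 = 4.69 × 10⁴.
Original = 5330 pM × 4.69 × 10⁴ = 2.50 × 10⁸ pM = 0.250 mM.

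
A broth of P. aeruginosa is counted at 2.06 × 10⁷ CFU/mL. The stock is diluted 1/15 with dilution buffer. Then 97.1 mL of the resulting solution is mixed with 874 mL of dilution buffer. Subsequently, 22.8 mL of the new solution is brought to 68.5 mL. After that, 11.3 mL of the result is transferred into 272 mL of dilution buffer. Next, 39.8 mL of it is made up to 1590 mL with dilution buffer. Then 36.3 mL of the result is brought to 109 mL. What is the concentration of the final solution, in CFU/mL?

15.2 CFU/mL

Overall dilution factor = 15 × 10.00 × 3.004 × 25.07 × 39.95 × 3.003 = 1.36 × 10⁶.
2.06 × 10⁷ CFU/mL / 1.36 × 10⁶ = 15.2 CFU/mL.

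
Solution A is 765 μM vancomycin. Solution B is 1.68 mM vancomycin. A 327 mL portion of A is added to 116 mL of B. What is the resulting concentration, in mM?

C_B = 1.68 mM = 1680 μM.
C_mix = (C_A·V_A + C_B·V_B)/(V_A + V_B) = (765×327 + 1680×116) / 443.0 = 1005 μM = 1.00 mM.

1.00 mM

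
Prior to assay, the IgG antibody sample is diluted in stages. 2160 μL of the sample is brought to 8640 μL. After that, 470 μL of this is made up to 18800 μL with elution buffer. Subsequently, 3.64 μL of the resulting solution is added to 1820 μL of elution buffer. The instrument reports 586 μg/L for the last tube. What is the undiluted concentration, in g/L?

Overall dilution factor = 4 × 40 × 501 = 8.02 × 10⁴.
Original = 586 μg/L × 8.02 × 10⁴ = 4.70 × 10⁷ μg/L = 47.0 g/L.

47.0 g/L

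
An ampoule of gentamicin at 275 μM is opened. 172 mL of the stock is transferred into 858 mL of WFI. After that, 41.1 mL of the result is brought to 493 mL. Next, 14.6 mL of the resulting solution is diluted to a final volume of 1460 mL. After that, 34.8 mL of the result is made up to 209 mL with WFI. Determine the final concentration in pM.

Overall dilution factor = 5.988 × 12.00 × 100 × 6.006 = 4.31 × 10⁴.
275 μM / 4.31 × 10⁴ = 6.37 × 10⁻³ μM = 6370 pM.

6370 pM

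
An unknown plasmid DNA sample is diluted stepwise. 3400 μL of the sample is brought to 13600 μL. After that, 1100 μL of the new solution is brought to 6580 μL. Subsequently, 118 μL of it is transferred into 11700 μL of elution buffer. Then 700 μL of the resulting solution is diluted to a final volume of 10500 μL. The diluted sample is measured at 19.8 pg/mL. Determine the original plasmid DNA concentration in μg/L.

712 μg/L

Overall dilution factor = 4 × 5.982 × 100.2 × 15 = 3.59 × 10⁴.
Original = 19.8 pg/mL × 3.59 × 10⁴ = 7.12 × 10⁵ pg/mL = 712 μg/L.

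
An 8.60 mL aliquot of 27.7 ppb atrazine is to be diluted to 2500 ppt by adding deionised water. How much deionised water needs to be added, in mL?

86.7 mL

2500 ppt = 2.50 ppb.
V₂ = C₁V₁/C₂ = 27.7 × 8.60 / 2.50 = 95.3 mL.
Diluent to add = V₂ − V₁ = 95.3 − 8.60 = 86.7 mL.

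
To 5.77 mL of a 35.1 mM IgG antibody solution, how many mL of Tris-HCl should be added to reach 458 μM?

458 μM = 0.458 mM.
V₂ = C₁V₁/C₂ = 35.1 × 5.77 / 0.458 = 442 mL.
Diluent to add = V₂ − V₁ = 442 − 5.77 = 436 mL.

436 mL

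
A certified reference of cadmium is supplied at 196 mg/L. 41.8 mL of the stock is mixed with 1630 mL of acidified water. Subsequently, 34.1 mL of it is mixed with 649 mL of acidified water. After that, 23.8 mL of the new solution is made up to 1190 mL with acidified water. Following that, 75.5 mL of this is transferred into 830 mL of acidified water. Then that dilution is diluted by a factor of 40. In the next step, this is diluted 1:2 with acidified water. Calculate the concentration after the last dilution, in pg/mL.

5.10 pg/mL

Overall dilution factor = 40.00 × 20.03 × 50 × 11.99 × 40 × 2 = 3.84 × 10⁷.
196 mg/L / 3.84 × 10⁷ = 5.10 × 10⁻⁶ mg/L = 5.10 pg/mL.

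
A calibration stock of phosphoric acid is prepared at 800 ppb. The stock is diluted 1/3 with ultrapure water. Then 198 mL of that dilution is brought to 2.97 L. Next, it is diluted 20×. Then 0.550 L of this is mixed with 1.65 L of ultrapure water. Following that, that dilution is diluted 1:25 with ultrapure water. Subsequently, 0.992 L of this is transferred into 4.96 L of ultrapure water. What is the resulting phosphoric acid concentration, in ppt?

1.48 ppt

Overall dilution factor = 3 × 15 × 20 × 4 × 25 × 6 = 5.40 × 10⁵.
800 ppb / 5.40 × 10⁵ = 1.48 × 10⁻³ ppb = 1.48 ppt.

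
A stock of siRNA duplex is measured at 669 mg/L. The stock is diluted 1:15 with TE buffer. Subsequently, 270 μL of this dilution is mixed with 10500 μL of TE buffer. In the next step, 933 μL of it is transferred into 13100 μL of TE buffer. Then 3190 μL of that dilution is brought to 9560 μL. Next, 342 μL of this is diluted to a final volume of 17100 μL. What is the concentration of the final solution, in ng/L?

496 ng/L

Overall dilution factor = 15 × 39.89 × 15.04 × 2.997 × 50 = 1.35 × 10⁶.
669 mg/L / 1.35 × 10⁶ = 4.96 × 10⁻⁴ mg/L = 496 ng/L.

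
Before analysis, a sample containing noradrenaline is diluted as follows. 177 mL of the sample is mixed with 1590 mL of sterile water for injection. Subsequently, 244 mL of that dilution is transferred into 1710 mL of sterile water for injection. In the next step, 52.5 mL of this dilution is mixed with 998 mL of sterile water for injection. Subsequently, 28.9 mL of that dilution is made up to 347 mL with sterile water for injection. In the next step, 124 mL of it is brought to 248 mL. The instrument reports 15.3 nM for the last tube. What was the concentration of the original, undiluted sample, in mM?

Overall dilution factor = 9.983 × 8.008 × 20.01 × 12.01 × 2 = 3.84 × 10⁴.
Original = 15.3 nM × 3.84 × 10⁴ = 5.88 × 10⁵ nM = 0.588 mM.

0.588 mM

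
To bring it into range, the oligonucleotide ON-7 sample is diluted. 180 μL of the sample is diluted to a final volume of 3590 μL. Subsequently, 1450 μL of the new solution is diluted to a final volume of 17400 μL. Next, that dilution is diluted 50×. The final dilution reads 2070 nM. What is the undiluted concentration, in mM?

24.8 mM

Overall dilution factor = 19.94 × 12 × 50 = 1.20 × 10⁴.
Original = 2070 nM × 1.20 × 10⁴ = 2.48 × 10⁷ nM = 24.8 mM.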